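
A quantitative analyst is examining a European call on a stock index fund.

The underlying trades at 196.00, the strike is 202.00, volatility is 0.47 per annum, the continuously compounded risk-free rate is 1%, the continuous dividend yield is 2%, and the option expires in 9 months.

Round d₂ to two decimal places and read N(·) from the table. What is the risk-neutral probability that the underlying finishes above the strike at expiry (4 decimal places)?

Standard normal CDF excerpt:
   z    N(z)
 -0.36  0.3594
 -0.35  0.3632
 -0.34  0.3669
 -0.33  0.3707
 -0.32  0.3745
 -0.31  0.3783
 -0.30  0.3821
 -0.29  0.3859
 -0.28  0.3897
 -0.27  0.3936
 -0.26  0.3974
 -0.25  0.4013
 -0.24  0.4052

0.3821

σ√T = 0.47·√0.75 = 0.4070
d₁ = [ln(196/202) + (0.01 − 0.02 + 0.47²/2)·0.75] / 0.4070 = [-0.0302 + 0.0753] / 0.4070 = 0.1110 which rounds to 0.11
d₂ = d₁ − σ√T = 0.1110 − 0.4070 = -0.2960 which rounds to -0.30
Pr(exercise) under Q = N(d₂) = 0.3821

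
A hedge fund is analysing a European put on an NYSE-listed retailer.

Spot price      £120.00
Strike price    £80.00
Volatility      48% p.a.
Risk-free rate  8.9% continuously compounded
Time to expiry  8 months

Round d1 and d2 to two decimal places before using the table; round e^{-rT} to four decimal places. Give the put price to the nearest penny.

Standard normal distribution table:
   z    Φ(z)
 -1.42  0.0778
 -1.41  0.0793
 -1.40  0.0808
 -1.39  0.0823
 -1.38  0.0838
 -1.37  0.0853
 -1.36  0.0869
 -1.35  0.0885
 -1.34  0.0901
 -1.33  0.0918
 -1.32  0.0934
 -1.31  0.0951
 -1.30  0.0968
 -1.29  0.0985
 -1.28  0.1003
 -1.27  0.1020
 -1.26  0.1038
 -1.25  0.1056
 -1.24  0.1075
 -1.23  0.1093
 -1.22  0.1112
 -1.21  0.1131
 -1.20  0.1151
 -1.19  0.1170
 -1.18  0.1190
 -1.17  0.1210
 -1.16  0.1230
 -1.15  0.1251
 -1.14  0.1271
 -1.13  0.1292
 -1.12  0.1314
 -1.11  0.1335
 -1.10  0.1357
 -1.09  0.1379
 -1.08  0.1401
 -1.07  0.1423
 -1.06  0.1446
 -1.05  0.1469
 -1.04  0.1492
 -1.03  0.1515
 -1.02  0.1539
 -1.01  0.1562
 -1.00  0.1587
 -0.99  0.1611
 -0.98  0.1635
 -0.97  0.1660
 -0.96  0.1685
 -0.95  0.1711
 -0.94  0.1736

£2.09

σ√T = 0.48 × 0.8165 = 0.3919
d₁ = [ln(120/80) + (0.089 + 0.48²/2)·0.6667] / 0.3919 = [0.4055 + 0.1361] / 0.3919 = 1.3819 ≈ 1.38
d₂ = d₁ − σ√T = 1.3819 − 0.3919 = 0.9900 ≈ 0.99
e^(−rT) = e^(−0.089·0.6667) = 0.9424
P = 80·0.9424·N(-0.99) − 120·N(-1.38) = 80·0.9424·0.1611 − 120·0.0838 = 12.1457 − 10.0560 = 2.0897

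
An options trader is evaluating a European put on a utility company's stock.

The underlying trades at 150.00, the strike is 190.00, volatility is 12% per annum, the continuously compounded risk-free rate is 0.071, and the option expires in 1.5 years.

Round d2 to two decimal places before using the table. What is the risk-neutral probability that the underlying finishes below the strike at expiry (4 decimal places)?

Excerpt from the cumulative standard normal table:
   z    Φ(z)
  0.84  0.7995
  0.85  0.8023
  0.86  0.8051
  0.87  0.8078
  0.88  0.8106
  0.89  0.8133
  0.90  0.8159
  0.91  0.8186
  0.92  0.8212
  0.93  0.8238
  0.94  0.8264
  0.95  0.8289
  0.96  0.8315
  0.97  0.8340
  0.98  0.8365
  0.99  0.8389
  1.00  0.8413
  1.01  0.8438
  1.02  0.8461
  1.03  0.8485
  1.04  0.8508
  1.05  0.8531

0.8315

σ√T = 0.12·√1.5 = 0.1470
d₁ = [ln(150/190) + (0.071 + 0.12²/2)·1.5] / 0.1470 = [-0.2364 + 0.1173] / 0.1470 = -0.8103 ⇒ -0.81
d₂ = d₁ − σ√T = -0.8103 − 0.1470 = -0.9573 ⇒ -0.96
Risk-neutral Pr[S_T < K] = N(−d₂) = N(0.96) = 0.8315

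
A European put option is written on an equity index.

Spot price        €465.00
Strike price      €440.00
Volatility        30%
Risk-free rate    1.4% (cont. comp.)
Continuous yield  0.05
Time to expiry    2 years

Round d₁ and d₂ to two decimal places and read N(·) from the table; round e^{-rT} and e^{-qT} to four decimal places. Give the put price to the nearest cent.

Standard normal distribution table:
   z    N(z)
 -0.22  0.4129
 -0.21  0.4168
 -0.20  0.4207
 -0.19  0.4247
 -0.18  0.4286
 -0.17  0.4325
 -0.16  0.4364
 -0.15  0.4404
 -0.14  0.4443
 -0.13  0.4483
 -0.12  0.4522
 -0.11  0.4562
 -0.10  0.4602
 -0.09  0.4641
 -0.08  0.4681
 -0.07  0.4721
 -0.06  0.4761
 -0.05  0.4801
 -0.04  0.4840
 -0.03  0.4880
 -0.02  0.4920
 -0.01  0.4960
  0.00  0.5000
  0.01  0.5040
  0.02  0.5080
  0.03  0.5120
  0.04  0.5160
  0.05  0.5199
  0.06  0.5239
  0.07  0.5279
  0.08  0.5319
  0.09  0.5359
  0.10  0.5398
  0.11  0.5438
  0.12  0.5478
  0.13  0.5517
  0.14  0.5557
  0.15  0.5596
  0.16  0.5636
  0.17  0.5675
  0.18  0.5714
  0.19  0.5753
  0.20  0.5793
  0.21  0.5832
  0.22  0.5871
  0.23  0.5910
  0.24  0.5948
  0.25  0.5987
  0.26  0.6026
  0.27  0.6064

σ√T = 0.3 × 1.4142 = 0.4243
d₁ = [ln(465/440) + (0.014 − 0.05 + ½·0.3²)·2] / (σ√T) = (0.0553 + 0.0180) / 0.4243 = 0.1727 ≈ 0.17
d₂ = 0.1727 − 0.4243 = -0.2516 ≈ -0.25
exp(−qT) = exp(−0.05·2) = 0.9048;  exp(−rT) = exp(−0.014·2) = 0.9724
P = 440·0.9724·N(0.25) − 465·0.9048·N(-0.17) = 440·0.9724·0.5987 − 465·0.9048·0.4325 = 256.1574 − 181.9666 = 74.1908

€74.19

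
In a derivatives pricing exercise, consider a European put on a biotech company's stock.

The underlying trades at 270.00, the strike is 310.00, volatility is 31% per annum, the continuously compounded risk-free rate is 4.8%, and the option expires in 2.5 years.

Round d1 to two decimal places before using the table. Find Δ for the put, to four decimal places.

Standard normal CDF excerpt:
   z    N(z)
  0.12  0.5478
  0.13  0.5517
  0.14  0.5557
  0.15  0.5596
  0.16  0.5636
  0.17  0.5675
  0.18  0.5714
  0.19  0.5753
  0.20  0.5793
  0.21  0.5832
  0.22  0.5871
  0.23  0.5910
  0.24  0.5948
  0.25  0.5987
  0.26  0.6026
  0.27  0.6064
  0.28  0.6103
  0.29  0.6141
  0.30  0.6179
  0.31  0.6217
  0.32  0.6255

-0.4168

σ√T = 0.31·√2.5 = 0.4902
d₁ = [ln(270/310) + (0.048 + 0.31²/2)·2.5] / 0.4902 = [-0.1382 + 0.2401] / 0.4902 = 0.2080 ⇒ 0.21
N(d₁) = N(0.21) = 0.5832
Δ_put = N(d₁) − 1 = 0.5832 − 1 = -0.4168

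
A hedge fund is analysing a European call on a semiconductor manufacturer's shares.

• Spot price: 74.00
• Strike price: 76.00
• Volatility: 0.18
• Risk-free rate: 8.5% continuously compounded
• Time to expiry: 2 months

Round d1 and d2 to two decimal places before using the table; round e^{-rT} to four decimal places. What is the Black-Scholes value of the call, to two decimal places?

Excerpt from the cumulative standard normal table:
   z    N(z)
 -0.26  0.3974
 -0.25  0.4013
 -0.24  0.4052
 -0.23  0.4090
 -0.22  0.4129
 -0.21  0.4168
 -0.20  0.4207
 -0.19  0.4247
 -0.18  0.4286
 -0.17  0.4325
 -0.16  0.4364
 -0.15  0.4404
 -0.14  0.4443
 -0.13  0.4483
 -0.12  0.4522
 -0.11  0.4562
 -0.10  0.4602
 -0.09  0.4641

1.94

σ√T = 0.18 × 0.4082 = 0.0735
d₁ = [ln(74/76) + (0.085 + ½·0.18²)·0.1667] / (σ√T) = (-0.0267 + 0.0169) / 0.0735 = -0.1334 which rounds to -0.13
d₂ = -0.1334 − 0.0735 = -0.2069 which rounds to -0.21
e^(−rT) = e^(−0.085·0.1667) = 0.9859
C = 74·N(-0.13) − 76·0.9859·N(-0.21) = 74·0.4483 − 76·0.9859·0.4168 = 33.1742 − 31.2302 = 1.9440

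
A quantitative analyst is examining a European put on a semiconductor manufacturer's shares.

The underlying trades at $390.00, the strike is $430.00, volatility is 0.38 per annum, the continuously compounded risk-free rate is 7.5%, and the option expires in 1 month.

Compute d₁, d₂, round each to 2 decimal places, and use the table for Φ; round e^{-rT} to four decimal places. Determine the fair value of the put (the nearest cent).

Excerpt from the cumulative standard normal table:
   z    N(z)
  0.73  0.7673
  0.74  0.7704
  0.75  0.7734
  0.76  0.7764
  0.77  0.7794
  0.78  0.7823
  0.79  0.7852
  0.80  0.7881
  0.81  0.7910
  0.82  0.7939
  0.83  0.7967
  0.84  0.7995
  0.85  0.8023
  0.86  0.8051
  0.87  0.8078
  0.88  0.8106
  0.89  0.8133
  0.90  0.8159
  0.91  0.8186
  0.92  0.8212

σ√T = 0.38 × 0.2887 = 0.1097
d₁ = [ln(390/430) + (0.075 + 0.38²/2)·0.08333] / 0.1097 = [-0.0976 + 0.0123] / 0.1097 = -0.7783 which rounds to -0.78
d₂ = d₁ − σ√T = -0.7783 − 0.1097 = -0.8880 which rounds to -0.89
exp(−rT) = exp(−0.075·0.08333) = 0.9938
N(−d₂) = N(0.89) = 0.8133;  N(−d₁) = N(0.78) = 0.7823
P = 430·0.9938·0.8133 − 390·0.7823 = 347.5507 − 305.0970 = 42.4537

$42.45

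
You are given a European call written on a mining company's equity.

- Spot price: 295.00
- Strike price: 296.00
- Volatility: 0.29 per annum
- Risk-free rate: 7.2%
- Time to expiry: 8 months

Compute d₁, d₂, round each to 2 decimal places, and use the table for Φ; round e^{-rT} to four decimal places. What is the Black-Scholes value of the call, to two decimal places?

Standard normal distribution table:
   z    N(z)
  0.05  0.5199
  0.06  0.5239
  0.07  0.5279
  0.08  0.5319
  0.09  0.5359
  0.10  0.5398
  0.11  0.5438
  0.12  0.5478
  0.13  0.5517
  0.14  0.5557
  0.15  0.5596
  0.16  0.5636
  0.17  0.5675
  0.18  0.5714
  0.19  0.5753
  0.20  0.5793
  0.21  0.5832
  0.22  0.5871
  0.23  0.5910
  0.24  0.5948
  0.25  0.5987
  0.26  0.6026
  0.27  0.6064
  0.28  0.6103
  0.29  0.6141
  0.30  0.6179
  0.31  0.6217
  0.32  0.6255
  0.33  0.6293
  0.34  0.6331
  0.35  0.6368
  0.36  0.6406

T = 0.6667;  σ√T = 0.2368
d₁ = [ln(295/296) + (0.072 + 0.29²/2)·0.6667] / 0.2368 = [-0.0034 + 0.0760] / 0.2368 = 0.3068 ≈ 0.31
d₂ = d₁ − σ√T = 0.3068 − 0.2368 = 0.0700 ≈ 0.07
exp(−rT) = exp(−0.072·0.6667) = 0.9531
C = 295·N(0.31) − 296·0.9531·N(0.07) = 295·0.6217 − 296·0.9531·0.5279 = 183.4015 − 148.9299 = 34.4716

34.47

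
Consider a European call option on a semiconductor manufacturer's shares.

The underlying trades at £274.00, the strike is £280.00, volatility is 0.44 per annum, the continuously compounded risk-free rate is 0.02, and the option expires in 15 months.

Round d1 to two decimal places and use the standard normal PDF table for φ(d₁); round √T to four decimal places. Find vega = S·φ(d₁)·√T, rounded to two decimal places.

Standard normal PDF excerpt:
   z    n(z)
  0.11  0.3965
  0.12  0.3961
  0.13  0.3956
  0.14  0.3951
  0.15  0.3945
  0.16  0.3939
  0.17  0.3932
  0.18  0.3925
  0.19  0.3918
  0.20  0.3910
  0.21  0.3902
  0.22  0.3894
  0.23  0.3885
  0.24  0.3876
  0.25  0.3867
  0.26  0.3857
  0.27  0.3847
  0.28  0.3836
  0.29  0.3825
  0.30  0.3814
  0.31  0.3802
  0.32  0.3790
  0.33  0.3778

118.46

T = 1.25;  σ√T = 0.4919
d₁ = [ln(274/280) + (0.02 + 0.44²/2)·1.25] / 0.4919 = [-0.0217 + 0.1460] / 0.4919 = 0.2528 → 0.25
√T = √1.25 = 1.1180
φ(d₁) = φ(0.25) = 0.3867
vega = S·φ(d₁)·√T = 274·0.3867·1.1180 = 118.4586
(Vega is the same for a European call and put with the same parameters.)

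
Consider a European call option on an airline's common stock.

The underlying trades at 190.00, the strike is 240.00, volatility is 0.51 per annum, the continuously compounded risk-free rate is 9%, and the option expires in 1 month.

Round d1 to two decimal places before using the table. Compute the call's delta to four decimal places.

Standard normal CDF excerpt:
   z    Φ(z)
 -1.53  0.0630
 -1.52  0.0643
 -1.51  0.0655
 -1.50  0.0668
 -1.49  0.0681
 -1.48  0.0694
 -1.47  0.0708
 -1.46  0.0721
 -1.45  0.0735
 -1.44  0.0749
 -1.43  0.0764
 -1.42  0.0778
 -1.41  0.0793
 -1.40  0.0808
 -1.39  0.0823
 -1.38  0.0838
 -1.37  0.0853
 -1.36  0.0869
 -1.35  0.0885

0.0721

T = 0.08333;  σ√T = 0.1472
d₁ = [ln(190/240) + (0.09 + 0.51²/2)·0.08333] / 0.1472 = [-0.2336 + 0.0183] / 0.1472 = -1.4622 which rounds to -1.46
N(d₁) = N(-1.46) = 0.0721
Δ_call = N(d₁) = 0.0721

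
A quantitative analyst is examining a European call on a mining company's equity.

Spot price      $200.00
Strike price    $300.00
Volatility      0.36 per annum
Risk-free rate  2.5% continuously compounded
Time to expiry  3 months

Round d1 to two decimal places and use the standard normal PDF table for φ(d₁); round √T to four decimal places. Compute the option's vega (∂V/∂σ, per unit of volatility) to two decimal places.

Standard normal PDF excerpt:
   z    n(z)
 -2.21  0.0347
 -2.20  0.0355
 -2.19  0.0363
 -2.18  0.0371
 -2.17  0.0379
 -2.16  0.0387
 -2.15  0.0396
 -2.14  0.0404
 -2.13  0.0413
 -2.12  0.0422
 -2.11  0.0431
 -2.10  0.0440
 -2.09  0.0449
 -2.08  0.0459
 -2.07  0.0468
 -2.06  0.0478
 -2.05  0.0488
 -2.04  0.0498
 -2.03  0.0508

σ√T = 0.36·√0.25 = 0.1800
d₁ = [ln(200/300) + (0.025 + ½·0.36²)·0.25] / (σ√T) = (-0.4055 + 0.0224) / 0.1800 = -2.1279 ≈ -2.13
√T = √0.25 = 0.5000
φ(d₁) = φ(-2.13) = 0.0413
vega = S·φ(d₁)·√T = 200·0.0413·0.5000 = 4.1300

4.13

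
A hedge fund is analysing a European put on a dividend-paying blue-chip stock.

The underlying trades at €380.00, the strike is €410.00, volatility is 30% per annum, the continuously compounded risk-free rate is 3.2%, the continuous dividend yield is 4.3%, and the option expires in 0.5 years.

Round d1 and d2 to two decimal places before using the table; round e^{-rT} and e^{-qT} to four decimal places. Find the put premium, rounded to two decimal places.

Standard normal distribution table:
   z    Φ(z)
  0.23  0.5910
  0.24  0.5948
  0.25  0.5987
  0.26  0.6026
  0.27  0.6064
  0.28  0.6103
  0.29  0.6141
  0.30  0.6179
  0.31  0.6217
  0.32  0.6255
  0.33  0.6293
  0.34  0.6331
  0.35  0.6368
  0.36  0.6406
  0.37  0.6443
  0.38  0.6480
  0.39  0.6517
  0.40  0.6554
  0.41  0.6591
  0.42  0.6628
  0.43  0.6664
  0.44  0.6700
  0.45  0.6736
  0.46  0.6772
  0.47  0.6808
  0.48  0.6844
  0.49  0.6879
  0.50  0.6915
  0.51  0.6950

σ√T = 0.3·√0.5 = 0.2121
ln(S/K) + (r − q + σ²/2)T = ln(380/410) + (0.032 − 0.043 + 0.3²/2)·0.5 = -0.0760 + 0.0170 = -0.0590
d₁ = -0.0590 / 0.2121 = -0.2781 ≈ -0.28
d₂ = d₁ − σ√T = -0.2781 − 0.2121 = -0.4902 ≈ -0.49
e^(−qT) = e^(−0.043·0.5) = 0.9787;  e^(−rT) = e^(−0.032·0.5) = 0.9841
N(−d₂) = N(0.49) = 0.6879;  N(−d₁) = N(0.28) = 0.6103
P = 410·0.9841·0.6879 − 380·0.9787·0.6103 = 277.5546 − 226.9742 = 50.5803

€50.58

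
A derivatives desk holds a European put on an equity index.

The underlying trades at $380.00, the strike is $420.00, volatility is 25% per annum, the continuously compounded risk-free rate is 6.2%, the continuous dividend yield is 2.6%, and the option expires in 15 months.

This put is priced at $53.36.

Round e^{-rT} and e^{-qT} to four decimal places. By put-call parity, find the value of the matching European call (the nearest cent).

$32.53

exp(−qT) = exp(−0.026·1.25) = 0.9680;  exp(−rT) = exp(−0.062·1.25) = 0.9254
Put-call parity: C − P = S·e^(−qT) − K·e^(−rT) = 380·0.9680 − 420·0.9254 = 367.8400 − 388.6680 = -20.8280
C = P + (C − P) = 53.36 + (-20.8280) = 32.5320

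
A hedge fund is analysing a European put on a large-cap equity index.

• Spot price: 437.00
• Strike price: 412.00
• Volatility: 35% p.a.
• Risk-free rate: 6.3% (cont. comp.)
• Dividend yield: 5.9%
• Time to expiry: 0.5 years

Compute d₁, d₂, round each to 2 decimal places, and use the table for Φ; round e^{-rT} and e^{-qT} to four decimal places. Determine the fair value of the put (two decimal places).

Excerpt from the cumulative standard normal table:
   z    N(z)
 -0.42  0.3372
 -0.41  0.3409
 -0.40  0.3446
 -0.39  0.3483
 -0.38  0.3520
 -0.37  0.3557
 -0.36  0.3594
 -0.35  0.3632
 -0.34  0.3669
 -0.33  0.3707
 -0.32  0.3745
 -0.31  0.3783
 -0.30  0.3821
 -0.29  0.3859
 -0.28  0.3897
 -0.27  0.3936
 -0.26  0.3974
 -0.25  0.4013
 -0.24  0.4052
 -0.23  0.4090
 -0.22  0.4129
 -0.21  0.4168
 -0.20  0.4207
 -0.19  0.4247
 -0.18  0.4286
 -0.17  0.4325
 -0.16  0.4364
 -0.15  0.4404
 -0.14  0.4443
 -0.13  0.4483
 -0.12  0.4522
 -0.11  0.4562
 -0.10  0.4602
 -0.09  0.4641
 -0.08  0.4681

29.61

σ√T = 0.35·√0.5 = 0.2475
d₁ = [ln(437/412) + (0.063 − 0.059 + 0.35²/2)·0.5] / 0.2475 = [0.0589 + 0.0326] / 0.2475 = 0.3699 ≈ 0.37
d₂ = d₁ − σ√T = 0.3699 − 0.2475 = 0.1224 ≈ 0.12
e^(−qT) = e^(−0.059·0.5) = 0.9709;  e^(−rT) = e^(−0.063·0.5) = 0.9690
N(−d₂) = N(-0.12) = 0.4522;  N(−d₁) = N(-0.37) = 0.3557
P = 412·0.9690·0.4522 − 437·0.9709·0.3557 = 180.5309 − 150.9176 = 29.6133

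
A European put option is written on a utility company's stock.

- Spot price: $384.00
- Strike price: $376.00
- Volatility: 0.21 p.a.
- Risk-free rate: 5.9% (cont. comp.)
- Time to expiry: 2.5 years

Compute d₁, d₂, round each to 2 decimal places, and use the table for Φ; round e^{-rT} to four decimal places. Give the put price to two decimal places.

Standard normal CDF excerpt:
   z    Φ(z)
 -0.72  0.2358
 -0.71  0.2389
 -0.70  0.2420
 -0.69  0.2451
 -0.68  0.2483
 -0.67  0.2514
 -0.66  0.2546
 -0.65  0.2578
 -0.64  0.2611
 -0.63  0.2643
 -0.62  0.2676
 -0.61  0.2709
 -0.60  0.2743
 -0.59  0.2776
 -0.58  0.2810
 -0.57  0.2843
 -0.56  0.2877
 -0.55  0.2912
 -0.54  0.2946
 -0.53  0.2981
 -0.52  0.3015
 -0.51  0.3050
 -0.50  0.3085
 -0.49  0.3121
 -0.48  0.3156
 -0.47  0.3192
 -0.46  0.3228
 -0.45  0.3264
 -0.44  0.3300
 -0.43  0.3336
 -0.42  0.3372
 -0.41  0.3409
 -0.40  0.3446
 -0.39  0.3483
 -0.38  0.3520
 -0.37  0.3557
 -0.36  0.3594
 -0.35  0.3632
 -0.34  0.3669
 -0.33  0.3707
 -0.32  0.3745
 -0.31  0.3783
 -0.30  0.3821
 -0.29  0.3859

$22.50

σ√T = 0.21 × 1.5811 = 0.3320
d₁ = [ln(384/376) + (0.059 + 0.21²/2)·2.5] / 0.3320 = [0.0211 + 0.2026] / 0.3320 = 0.6737 ⇒ 0.67
d₂ = d₁ − σ√T = 0.6737 − 0.3320 = 0.3416 ⇒ 0.34
e^(−rT) = e^(−0.059·2.5) = 0.8629
P = 376·0.8629·N(-0.34) − 384·N(-0.67) = 376·0.8629·0.3669 − 384·0.2514 = 119.0409 − 96.5376 = 22.5033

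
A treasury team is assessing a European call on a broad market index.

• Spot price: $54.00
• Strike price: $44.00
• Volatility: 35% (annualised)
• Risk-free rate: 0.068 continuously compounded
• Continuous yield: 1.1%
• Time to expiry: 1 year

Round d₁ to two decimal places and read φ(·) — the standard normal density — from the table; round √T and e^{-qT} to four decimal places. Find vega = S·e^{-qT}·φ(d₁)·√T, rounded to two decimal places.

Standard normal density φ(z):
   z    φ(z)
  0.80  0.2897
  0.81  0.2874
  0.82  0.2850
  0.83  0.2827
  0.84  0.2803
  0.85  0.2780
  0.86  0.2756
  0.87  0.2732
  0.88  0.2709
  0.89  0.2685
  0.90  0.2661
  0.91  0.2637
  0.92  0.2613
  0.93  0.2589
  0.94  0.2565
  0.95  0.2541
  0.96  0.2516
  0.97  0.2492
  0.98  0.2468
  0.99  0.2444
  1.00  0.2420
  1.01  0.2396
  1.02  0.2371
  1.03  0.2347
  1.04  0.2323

σ√T = 0.35 × 1.0000 = 0.3500
d₁ = [ln(54/44) + (0.068 − 0.011 + 0.35²/2)·1] / 0.3500 = [0.2048 + 0.1182] / 0.3500 = 0.9230 ⇒ 0.92
√T = √1 = 1.0000
φ(d₁) = φ(0.92) = 0.2613
exp(−qT) = exp(−0.011·1) = 0.9891
vega = S·exp(−qT)·φ(d₁)·√T = 54·0.9891·0.2613·1.0000 = 13.9564
(The put has the same vega.)

13.96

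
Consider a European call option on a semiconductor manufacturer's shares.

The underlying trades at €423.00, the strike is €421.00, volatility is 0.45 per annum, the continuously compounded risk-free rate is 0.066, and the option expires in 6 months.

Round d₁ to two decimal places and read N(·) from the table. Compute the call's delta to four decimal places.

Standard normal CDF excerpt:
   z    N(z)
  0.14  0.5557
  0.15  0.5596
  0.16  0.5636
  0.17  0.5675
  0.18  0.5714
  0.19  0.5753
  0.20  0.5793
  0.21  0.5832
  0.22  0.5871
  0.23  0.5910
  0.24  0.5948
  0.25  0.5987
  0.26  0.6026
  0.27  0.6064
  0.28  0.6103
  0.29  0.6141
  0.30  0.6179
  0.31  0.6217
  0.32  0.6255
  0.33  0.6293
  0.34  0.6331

0.6103

σ√T = 0.45·√0.5 = 0.3182
ln(S/K) + (r + σ²/2)T = ln(423/421) + (0.066 + 0.45²/2)·0.5 = 0.0047 + 0.0836 = 0.0884
d₁ = 0.0884 / 0.3182 = 0.2777 ⇒ 0.28
N(d₁) = N(0.28) = 0.6103
Δ_call = N(d₁) = 0.6103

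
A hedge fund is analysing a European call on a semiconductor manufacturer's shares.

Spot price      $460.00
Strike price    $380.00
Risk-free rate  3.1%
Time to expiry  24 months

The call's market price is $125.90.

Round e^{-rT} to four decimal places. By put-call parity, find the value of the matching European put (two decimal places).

exp(−rT) = exp(−0.031·2) = 0.9399
Put-call parity: C − P = S − K·e^(−rT) = 460 − 380·0.9399 = 460 − 357.1620 = 102.8380
P = C − (C − P) = 125.90 − (102.8380) = 23.0620

$23.06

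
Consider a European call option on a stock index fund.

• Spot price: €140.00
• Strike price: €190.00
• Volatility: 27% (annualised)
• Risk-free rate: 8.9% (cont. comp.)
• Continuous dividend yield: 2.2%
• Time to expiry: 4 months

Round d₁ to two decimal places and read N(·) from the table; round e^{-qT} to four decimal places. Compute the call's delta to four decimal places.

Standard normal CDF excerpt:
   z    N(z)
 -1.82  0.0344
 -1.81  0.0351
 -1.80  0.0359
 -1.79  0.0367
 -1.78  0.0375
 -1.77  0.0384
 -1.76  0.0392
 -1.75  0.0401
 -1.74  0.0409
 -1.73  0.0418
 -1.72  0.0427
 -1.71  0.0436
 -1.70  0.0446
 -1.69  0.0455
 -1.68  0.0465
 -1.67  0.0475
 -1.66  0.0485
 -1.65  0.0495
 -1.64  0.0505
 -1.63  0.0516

T = 0.3333;  σ√T = 0.1559
d₁ = [ln(140/190) + (0.089 − 0.022 + ½·0.27²)·0.3333] / (σ√T) = (-0.3054 + 0.0345) / 0.1559 = -1.7378 → -1.74
N(d₁) = N(-1.74) = 0.0409
Δ_call = e^(−qT)·N(d₁) = 0.9927·0.0409 = 0.0406

0.0406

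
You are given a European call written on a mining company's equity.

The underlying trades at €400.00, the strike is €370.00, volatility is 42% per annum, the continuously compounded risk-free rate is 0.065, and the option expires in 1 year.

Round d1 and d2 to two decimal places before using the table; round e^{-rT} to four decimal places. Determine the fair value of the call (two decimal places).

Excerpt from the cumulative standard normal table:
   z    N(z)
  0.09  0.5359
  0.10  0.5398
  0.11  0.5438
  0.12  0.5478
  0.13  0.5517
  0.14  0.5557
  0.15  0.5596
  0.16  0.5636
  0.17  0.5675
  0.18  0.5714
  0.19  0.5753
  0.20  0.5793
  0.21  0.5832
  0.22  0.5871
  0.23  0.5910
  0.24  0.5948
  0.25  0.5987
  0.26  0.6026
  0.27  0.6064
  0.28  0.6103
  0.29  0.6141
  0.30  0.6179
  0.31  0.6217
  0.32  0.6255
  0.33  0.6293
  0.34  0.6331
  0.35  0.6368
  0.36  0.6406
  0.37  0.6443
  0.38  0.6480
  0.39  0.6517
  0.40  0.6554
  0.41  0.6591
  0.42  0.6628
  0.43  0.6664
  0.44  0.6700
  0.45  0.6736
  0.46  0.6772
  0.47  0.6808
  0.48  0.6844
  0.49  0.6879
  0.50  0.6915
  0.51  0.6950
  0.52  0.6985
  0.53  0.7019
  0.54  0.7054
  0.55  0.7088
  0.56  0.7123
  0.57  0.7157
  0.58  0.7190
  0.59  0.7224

T = 1;  σ√T = 0.4200
ln(S/K) + (r + σ²/2)T = ln(400/370) + (0.065 + 0.42²/2)·1 = 0.0780 + 0.1532 = 0.2312
d₁ = 0.2312 / 0.4200 = 0.5504 which rounds to 0.55
d₂ = d₁ − σ√T = 0.5504 − 0.4200 = 0.1304 which rounds to 0.13
e^(−rT) = e^(−0.065·1) = 0.9371
C = 400·N(0.55) − 370·0.9371·N(0.13) = 400·0.7088 − 370·0.9371·0.5517 = 283.5200 − 191.2893 = 92.2307

€92.23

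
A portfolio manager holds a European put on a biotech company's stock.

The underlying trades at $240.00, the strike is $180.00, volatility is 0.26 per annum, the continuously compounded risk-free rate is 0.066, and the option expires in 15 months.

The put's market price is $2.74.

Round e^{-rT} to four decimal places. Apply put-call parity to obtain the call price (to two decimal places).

exp(−rT) = exp(−0.066·1.25) = 0.9208
Put-call parity: C − P = S − K·e^(−rT) = 240 − 180·0.9208 = 240 − 165.7440 = 74.2560
C = P + (C − P) = 2.74 + (74.2560) = 76.9960

$77.00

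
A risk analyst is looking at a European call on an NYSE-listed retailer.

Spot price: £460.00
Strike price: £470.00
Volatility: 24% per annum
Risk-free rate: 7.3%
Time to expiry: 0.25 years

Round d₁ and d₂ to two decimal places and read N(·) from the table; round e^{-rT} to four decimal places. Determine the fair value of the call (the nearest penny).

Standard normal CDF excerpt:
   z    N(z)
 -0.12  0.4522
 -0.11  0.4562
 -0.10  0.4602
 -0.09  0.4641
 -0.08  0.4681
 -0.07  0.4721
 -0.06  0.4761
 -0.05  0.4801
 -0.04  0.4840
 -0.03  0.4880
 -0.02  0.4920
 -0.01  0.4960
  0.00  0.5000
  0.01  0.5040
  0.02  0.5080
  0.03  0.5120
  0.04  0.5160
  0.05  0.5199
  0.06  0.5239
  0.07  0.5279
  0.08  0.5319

£21.34

T = 0.25;  σ√T = 0.1200
d₁ = [ln(460/470) + (0.073 + 0.24²/2)·0.25] / 0.1200 = [-0.0215 + 0.0255] / 0.1200 = 0.0329 which rounds to 0.03
d₂ = d₁ − σ√T = 0.0329 − 0.1200 = -0.0871 which rounds to -0.09
exp(−rT) = exp(−0.073·0.25) = 0.9819
C = 460·N(0.03) − 470·0.9819·N(-0.09) = 460·0.5120 − 470·0.9819·0.4641 = 235.5200 − 214.1789 = 21.3411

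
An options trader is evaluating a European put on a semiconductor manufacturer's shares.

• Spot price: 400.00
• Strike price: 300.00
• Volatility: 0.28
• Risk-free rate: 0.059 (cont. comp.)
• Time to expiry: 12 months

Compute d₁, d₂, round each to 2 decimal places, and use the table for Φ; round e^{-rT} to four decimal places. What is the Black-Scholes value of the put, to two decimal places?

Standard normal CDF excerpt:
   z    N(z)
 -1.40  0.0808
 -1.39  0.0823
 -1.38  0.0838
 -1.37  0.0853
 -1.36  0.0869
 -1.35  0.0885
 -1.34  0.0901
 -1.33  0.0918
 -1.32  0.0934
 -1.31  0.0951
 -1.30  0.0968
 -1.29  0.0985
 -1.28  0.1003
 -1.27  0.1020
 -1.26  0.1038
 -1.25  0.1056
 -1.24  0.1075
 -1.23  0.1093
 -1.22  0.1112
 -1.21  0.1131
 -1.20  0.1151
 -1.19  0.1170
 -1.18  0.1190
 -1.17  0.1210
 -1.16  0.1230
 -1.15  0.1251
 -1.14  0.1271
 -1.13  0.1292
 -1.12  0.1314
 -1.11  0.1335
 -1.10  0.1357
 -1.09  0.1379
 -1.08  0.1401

T = 1;  σ√T = 0.2800
ln(S/K) + (r + σ²/2)T = ln(400/300) + (0.059 + 0.28²/2)·1 = 0.2877 + 0.0982 = 0.3859
d₁ = 0.3859 / 0.2800 = 1.3782 ⇒ 1.38
d₂ = d₁ − σ√T = 1.3782 − 0.2800 = 1.0982 ⇒ 1.10
e^(−rT) = e^(−0.059·1) = 0.9427
P = 300·0.9427·N(-1.10) − 400·N(-1.38) = 300·0.9427·0.1357 − 400·0.0838 = 38.3773 − 33.5200 = 4.8573

4.86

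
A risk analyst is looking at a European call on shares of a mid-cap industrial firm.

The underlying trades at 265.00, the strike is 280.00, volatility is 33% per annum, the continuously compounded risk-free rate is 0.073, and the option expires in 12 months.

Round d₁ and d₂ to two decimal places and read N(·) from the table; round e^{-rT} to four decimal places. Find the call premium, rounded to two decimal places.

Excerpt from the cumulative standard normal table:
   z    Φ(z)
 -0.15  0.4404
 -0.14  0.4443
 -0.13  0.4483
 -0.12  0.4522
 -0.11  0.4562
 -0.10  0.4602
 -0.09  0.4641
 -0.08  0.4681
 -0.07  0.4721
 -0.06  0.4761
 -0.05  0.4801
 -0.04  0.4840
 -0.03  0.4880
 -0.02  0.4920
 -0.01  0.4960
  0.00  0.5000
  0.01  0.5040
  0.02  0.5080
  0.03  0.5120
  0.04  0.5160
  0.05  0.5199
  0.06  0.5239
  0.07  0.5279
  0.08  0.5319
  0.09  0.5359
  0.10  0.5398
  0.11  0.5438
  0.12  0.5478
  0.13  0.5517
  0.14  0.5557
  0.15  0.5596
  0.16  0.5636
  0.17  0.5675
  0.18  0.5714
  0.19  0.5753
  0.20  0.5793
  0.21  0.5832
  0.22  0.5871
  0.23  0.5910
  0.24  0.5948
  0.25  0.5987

T = 1;  σ√T = 0.3300
d₁ = [ln(265/280) + (0.073 + 0.33²/2)·1] / 0.3300 = [-0.0551 + 0.1275] / 0.3300 = 0.2194 ⇒ 0.22
d₂ = d₁ − σ√T = 0.2194 − 0.3300 = -0.1106 ⇒ -0.11
exp(−rT) = exp(−0.073·1) = 0.9296
N(d₁) = N(0.22) = 0.5871;  N(d₂) = N(-0.11) = 0.4562
C = 265·0.5871 − 280·0.9296·0.4562 = 155.5815 − 118.7434 = 36.8381

36.84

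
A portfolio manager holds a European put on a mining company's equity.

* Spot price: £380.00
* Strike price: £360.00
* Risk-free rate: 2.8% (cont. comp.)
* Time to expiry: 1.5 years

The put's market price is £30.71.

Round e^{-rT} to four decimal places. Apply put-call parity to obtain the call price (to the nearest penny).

e^(−rT) = e^(−0.028·1.5) = 0.9589
Put-call parity: C − P = S − K·e^(−rT) = 380 − 360·0.9589 = 380 − 345.2040 = 34.7960
C = P + (C − P) = 30.71 + (34.7960) = 65.5060

£65.51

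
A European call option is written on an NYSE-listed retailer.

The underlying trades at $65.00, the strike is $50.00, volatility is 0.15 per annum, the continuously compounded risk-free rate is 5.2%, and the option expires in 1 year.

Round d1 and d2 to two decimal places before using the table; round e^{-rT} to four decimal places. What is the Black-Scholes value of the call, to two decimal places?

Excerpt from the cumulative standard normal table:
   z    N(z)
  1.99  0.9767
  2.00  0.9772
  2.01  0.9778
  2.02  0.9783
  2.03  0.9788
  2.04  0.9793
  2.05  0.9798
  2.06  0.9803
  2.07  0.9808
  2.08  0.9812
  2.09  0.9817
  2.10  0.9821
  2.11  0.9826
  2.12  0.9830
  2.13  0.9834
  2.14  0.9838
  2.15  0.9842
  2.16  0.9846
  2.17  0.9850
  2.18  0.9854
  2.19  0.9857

$17.59

T = 1;  σ√T = 0.1500
d₁ = [ln(65/50) + (0.052 + ½·0.15²)·1] / (σ√T) = (0.2624 + 0.0633) / 0.1500 = 2.1708 ⇒ 2.17
d₂ = 2.1708 − 0.1500 = 2.0208 ⇒ 2.02
exp(−rT) = exp(−0.052·1) = 0.9493
N(d₁) = N(2.17) = 0.9850;  N(d₂) = N(2.02) = 0.9783
C = 65·0.9850 − 50·0.9493·0.9783 = 64.0250 − 46.4350 = 17.5900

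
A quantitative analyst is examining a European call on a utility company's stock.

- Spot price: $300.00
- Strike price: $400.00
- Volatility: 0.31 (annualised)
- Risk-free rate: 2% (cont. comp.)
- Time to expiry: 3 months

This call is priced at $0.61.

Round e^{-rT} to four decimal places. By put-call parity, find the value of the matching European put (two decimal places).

e^(−rT) = e^(−0.02·0.25) = 0.9950
Put-call parity: C − P = S − K·e^(−rT) = 300 − 400·0.9950 = 300 − 398.0000 = -98.0000
P = C − (C − P) = 0.61 − (-98.0000) = 98.6100

$98.61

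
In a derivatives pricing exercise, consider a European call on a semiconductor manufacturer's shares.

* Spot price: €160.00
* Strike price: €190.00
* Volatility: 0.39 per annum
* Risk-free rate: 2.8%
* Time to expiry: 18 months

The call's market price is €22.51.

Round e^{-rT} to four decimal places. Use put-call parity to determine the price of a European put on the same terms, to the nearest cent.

e^(−rT) = e^(−0.028·1.5) = 0.9589
Put-call parity: C − P = S − K·e^(−rT) = 160 − 190·0.9589 = 160 − 182.1910 = -22.1910
P = C − (C − P) = 22.51 − (-22.1910) = 44.7010

€44.70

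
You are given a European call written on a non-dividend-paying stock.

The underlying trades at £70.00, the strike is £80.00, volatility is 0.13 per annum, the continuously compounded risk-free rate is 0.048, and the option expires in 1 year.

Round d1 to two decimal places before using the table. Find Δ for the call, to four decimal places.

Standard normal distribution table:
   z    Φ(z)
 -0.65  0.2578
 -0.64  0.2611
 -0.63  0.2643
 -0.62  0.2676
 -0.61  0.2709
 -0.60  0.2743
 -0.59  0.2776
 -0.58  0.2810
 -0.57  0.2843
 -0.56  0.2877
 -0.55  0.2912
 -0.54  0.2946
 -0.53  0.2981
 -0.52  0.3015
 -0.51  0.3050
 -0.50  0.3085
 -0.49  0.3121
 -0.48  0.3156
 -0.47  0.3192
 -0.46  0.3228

σ√T = 0.13 × 1.0000 = 0.1300
d₁ = [ln(70/80) + (0.048 + 0.13²/2)·1] / 0.1300 = [-0.1335 + 0.0565] / 0.1300 = -0.5929 ⇒ -0.59
N(d₁) = N(-0.59) = 0.2776
Δ_call = N(d₁) = 0.2776

0.2776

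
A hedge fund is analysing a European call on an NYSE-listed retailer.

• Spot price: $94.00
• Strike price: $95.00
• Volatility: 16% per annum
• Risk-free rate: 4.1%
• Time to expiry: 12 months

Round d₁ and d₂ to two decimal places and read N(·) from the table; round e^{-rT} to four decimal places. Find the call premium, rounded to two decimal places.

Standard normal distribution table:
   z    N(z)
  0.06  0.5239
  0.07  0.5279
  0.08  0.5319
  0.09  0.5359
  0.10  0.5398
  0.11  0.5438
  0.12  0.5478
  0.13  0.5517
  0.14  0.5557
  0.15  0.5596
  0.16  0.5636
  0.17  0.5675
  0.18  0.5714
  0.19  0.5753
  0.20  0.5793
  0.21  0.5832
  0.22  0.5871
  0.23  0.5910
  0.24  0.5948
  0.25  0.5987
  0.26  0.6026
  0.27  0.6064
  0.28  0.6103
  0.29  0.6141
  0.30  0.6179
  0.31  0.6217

$7.42

T = 1;  σ√T = 0.1600
d₁ = [ln(94/95) + (0.041 + 0.16²/2)·1] / 0.1600 = [-0.0106 + 0.0538] / 0.1600 = 0.2701 ⇒ 0.27
d₂ = d₁ − σ√T = 0.2701 − 0.1600 = 0.1101 ⇒ 0.11
exp(−rT) = exp(−0.041·1) = 0.9598
N(d₁) = N(0.27) = 0.6064;  N(d₂) = N(0.11) = 0.5438
C = 94·0.6064 − 95·0.9598·0.5438 = 57.0016 − 49.5842 = 7.4174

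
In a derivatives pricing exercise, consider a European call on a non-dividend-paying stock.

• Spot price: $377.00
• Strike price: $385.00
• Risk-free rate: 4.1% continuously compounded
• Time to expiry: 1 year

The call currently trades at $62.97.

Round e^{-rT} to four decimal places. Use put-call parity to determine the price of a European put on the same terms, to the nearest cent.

e^(−rT) = e^(−0.041·1) = 0.9598
Put-call parity: C − P = S − K·e^(−rT) = 377 − 385·0.9598 = 377 − 369.5230 = 7.4770
P = C − (C − P) = 62.97 − (7.4770) = 55.4930

$55.49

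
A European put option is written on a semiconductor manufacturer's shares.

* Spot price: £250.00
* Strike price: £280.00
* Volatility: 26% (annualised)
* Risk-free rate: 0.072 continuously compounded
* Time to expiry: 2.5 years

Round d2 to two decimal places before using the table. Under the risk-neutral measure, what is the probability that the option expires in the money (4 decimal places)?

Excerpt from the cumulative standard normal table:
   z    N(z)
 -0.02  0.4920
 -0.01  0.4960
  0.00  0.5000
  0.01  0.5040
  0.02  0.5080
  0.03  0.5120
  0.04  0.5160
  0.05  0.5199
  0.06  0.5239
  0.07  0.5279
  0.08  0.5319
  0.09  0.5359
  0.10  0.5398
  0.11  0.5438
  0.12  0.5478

T = 2.5;  σ√T = 0.4111
d₁ = [ln(250/280) + (0.072 + ½·0.26²)·2.5] / (σ√T) = (-0.1133 + 0.2645) / 0.4111 = 0.3677 ⇒ 0.37
d₂ = 0.3677 − 0.4111 = -0.0434 ⇒ -0.04
Risk-neutral Pr[S_T < K] = N(−d₂) = N(0.04) = 0.5160

0.5160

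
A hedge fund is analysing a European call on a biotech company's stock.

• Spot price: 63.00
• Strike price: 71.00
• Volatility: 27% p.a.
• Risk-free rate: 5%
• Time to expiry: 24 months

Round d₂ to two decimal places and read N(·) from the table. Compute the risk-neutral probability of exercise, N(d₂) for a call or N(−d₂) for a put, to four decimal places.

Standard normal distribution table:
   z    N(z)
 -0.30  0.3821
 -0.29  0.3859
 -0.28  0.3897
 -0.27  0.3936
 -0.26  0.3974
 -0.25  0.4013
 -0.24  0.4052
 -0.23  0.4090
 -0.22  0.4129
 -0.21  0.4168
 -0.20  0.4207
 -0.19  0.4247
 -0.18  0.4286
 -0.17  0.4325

0.4052

T = 2;  σ√T = 0.3818
d₁ = [ln(63/71) + (0.05 + ½·0.27²)·2] / (σ√T) = (-0.1195 + 0.1729) / 0.3818 = 0.1397 → 0.14
d₂ = 0.1397 − 0.3818 = -0.2421 → -0.24
Pr(exercise) under Q = N(d₂) = 0.4052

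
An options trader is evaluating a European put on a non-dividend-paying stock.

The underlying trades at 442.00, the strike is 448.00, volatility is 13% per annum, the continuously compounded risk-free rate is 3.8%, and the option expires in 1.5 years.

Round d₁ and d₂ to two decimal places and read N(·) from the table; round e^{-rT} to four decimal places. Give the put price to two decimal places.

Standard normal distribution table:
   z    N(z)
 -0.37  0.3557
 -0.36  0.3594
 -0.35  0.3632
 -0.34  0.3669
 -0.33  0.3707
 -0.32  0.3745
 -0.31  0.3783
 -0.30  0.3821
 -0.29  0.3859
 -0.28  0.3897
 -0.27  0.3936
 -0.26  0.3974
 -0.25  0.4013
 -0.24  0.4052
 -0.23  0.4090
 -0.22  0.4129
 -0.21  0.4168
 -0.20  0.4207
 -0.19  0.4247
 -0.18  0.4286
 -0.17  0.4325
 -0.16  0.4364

σ√T = 0.13 × 1.2247 = 0.1592
ln(S/K) + (r + σ²/2)T = ln(442/448) + (0.038 + 0.13²/2)·1.5 = -0.0135 + 0.0697 = 0.0562
d₁ = 0.0562 / 0.1592 = 0.3529 ⇒ 0.35
d₂ = d₁ − σ√T = 0.3529 − 0.1592 = 0.1937 ⇒ 0.19
e^(−rT) = e^(−0.038·1.5) = 0.9446
N(−d₂) = N(-0.19) = 0.4247;  N(−d₁) = N(-0.35) = 0.3632
P = 448·0.9446·0.4247 − 442·0.3632 = 179.7249 − 160.5344 = 19.1905

19.19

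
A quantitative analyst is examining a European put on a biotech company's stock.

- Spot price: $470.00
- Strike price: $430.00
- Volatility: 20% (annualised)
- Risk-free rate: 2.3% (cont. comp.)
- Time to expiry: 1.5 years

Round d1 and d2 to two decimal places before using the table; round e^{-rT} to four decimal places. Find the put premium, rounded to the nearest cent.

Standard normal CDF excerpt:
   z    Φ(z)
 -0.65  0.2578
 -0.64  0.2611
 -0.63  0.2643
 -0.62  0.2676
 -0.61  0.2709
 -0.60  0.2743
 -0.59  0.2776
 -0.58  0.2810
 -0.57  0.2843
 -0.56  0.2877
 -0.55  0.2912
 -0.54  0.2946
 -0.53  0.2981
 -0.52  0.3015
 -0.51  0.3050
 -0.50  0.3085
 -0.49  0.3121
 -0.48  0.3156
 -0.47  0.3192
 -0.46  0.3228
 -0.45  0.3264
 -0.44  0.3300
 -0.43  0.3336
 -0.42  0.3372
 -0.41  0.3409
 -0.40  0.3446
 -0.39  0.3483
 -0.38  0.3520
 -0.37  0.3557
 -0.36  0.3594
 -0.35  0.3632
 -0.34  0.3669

σ√T = 0.2 × 1.2247 = 0.2449
d₁ = [ln(470/430) + (0.023 + 0.2²/2)·1.5] / 0.2449 = [0.0889 + 0.0645] / 0.2449 = 0.6264 → 0.63
d₂ = d₁ − σ√T = 0.6264 − 0.2449 = 0.3815 → 0.38
e^(−rT) = e^(−0.023·1.5) = 0.9661
P = 430·0.9661·N(-0.38) − 470·N(-0.63) = 430·0.9661·0.3520 − 470·0.2643 = 146.2289 − 124.2210 = 22.0079

$22.01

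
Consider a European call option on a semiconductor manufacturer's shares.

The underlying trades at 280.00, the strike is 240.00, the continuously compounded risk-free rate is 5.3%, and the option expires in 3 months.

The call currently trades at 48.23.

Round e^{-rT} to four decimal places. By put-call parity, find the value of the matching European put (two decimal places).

exp(−rT) = exp(−0.053·0.25) = 0.9868
Put-call parity: C − P = S − K·e^(−rT) = 280 − 240·0.9868 = 280 − 236.8320 = 43.1680
P = C − (C − P) = 48.23 − (43.1680) = 5.0620

5.06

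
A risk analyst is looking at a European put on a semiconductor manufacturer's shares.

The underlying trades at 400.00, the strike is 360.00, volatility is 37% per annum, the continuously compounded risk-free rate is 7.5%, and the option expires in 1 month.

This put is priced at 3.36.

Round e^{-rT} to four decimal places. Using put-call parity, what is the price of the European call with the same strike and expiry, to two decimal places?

45.59

e^(−rT) = e^(−0.075·0.08333) = 0.9938
Put-call parity: C − P = S − K·e^(−rT) = 400 − 360·0.9938 = 400 − 357.7680 = 42.2320
C = P + (C − P) = 3.36 + (42.2320) = 45.5920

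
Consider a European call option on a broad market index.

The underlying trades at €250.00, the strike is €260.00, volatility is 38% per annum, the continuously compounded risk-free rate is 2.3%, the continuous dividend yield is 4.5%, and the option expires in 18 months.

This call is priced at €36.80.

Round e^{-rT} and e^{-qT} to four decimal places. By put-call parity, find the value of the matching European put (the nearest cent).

e^(−qT) = e^(−0.045·1.5) = 0.9347;  e^(−rT) = e^(−0.023·1.5) = 0.9661
Put-call parity: C − P = S·e^(−qT) − K·e^(−rT) = 250·0.9347 − 260·0.9661 = 233.6750 − 251.1860 = -17.5110
P = C − (C − P) = 36.80 − (-17.5110) = 54.3110

€54.31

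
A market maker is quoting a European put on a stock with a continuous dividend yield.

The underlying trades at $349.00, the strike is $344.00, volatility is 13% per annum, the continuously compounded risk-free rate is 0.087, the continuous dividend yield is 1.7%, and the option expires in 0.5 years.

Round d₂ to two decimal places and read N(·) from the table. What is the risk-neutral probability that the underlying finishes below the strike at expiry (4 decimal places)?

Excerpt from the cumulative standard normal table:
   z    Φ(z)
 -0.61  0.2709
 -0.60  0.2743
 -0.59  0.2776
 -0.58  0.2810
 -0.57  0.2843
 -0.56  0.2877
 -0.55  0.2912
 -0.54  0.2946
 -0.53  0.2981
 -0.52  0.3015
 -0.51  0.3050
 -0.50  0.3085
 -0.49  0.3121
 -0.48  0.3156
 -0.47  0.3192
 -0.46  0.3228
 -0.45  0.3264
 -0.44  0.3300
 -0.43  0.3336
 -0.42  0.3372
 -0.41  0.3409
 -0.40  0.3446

0.3121

σ√T = 0.13·√0.5 = 0.0919
ln(S/K) + (r − q + σ²/2)T = ln(349/344) + (0.087 − 0.017 + 0.13²/2)·0.5 = 0.0144 + 0.0392 = 0.0537
d₁ = 0.0537 / 0.0919 = 0.5837 ⇒ 0.58
d₂ = d₁ − σ√T = 0.5837 − 0.0919 = 0.4918 ⇒ 0.49
Risk-neutral Pr[S_T < K] = N(−d₂) = N(-0.49) = 0.3121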